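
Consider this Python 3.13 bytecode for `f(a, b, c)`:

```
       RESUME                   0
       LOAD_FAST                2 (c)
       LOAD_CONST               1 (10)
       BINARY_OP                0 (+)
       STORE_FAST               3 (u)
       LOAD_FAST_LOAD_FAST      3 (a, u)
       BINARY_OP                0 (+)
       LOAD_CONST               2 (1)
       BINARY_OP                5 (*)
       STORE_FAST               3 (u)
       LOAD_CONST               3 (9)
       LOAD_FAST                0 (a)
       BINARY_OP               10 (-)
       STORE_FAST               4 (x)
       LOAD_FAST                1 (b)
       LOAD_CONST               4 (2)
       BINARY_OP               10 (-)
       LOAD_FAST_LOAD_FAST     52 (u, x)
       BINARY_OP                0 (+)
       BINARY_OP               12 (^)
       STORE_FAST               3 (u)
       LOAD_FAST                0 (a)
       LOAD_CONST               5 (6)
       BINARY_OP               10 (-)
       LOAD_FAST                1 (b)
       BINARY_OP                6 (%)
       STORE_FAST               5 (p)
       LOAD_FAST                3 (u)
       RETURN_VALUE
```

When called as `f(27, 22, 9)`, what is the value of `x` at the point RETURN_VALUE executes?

LOAD_FAST c → push 9. Stack: [9]
LOAD_CONST → push 10. Stack: [9, 10]
BINARY_OP + → 9 + 10 = 19. Stack: [19]
STORE_FAST u → u=19. Stack: []
LOAD_FAST_LOAD_FAST a,u → push 27,19. Stack: [27, 19]
BINARY_OP + → 27 + 19 = 46. Stack: [46]
LOAD_CONST → push 1. Stack: [46, 1]
BINARY_OP * → 46 * 1 = 46. Stack: [46]
STORE_FAST u → u=46. Stack: []
LOAD_CONST → push 9. Stack: [9]
LOAD_FAST a → push 27. Stack: [9, 27]
BINARY_OP - → 9 - 27 = -18. Stack: [-18]
STORE_FAST x → x=-18. Stack: []
LOAD_FAST b → push 22. Stack: [22]
LOAD_CONST → push 2. Stack: [22, 2]
BINARY_OP - → 22 - 2 = 20. Stack: [20]
LOAD_FAST_LOAD_FAST u,x → push 46,-18. Stack: [20, 46, -18]
BINARY_OP + → 46 + -18 = 28. Stack: [20, 28]
BINARY_OP ^ → 20 ^ 28 = 8. Stack: [8]
STORE_FAST u → u=8. Stack: []
LOAD_FAST a → push 27. Stack: [27]
LOAD_CONST → push 6. Stack: [27, 6]
BINARY_OP - → 27 - 6 = 21. Stack: [21]
LOAD_FAST b → push 22. Stack: [21, 22]
BINARY_OP % → 21 % 22 = 21. Stack: [21]
STORE_FAST p → p=21. Stack: []
LOAD_FAST u → push 8. Stack: [8]
RETURN_VALUE → return 8.

-18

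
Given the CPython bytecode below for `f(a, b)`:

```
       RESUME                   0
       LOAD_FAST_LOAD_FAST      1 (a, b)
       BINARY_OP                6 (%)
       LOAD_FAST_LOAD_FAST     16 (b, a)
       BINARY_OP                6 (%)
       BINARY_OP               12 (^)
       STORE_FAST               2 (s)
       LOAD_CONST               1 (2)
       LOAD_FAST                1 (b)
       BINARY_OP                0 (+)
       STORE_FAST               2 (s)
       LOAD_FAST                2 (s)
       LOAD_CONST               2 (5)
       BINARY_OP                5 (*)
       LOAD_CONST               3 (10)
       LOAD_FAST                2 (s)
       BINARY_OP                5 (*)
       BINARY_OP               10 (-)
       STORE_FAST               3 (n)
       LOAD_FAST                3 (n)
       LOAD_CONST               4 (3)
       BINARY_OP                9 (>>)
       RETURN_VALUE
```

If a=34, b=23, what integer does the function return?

-16

LOAD_FAST_LOAD_FAST a,b → push 34,23. Stack: [34, 23]
BINARY_OP % → 34 % 23 = 11. Stack: [11]
LOAD_FAST_LOAD_FAST b,a → push 23,34. Stack: [11, 23, 34]
BINARY_OP % → 23 % 34 = 23. Stack: [11, 23]
BINARY_OP ^ → 11 ^ 23 = 28. Stack: [28]
STORE_FAST s → s=28. Stack: []
LOAD_CONST → push 2. Stack: [2]
LOAD_FAST b → push 23. Stack: [2, 23]
BINARY_OP + → 2 + 23 = 25. Stack: [25]
STORE_FAST s → s=25. Stack: []
LOAD_FAST s → push 25. Stack: [25]
LOAD_CONST → push 5. Stack: [25, 5]
BINARY_OP * → 25 * 5 = 125. Stack: [125]
LOAD_CONST → push 10. Stack: [125, 10]
LOAD_FAST s → push 25. Stack: [125, 10, 25]
BINARY_OP * → 10 * 25 = 250. Stack: [125, 250]
BINARY_OP - → 125 - 250 = -125. Stack: [-125]
STORE_FAST n → n=-125. Stack: []
LOAD_FAST n → push -125. Stack: [-125]
LOAD_CONST → push 3. Stack: [-125, 3]
BINARY_OP >> → -125 >> 3 = -16. Stack: [-16]
RETURN_VALUE → return -16.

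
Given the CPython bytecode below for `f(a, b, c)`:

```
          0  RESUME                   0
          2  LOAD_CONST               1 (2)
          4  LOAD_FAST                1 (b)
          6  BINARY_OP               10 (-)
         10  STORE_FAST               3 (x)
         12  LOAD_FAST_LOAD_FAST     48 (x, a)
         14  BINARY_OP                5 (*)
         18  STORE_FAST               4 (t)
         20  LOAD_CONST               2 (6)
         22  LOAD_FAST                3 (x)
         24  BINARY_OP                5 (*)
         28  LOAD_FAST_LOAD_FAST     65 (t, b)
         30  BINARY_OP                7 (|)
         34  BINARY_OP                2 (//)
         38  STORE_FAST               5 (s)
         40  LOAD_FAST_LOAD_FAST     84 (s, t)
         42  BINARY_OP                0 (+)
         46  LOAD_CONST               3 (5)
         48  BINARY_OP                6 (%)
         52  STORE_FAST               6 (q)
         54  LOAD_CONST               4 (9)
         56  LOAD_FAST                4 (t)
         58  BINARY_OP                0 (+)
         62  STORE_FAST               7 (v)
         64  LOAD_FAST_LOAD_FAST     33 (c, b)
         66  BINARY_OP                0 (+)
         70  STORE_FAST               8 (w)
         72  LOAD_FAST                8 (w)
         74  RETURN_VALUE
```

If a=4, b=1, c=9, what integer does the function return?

LOAD_CONST → push 2. Stack: [2]
LOAD_FAST b → push 1. Stack: [2, 1]
BINARY_OP - → 2 - 1 = 1. Stack: [1]
STORE_FAST x → x=1. Stack: []
LOAD_FAST_LOAD_FAST x,a → push 1,4. Stack: [1, 4]
BINARY_OP * → 1 * 4 = 4. Stack: [4]
STORE_FAST t → t=4. Stack: []
LOAD_CONST → push 6. Stack: [6]
LOAD_FAST x → push 1. Stack: [6, 1]
BINARY_OP * → 6 * 1 = 6. Stack: [6]
LOAD_FAST_LOAD_FAST t,b → push 4,1. Stack: [6, 4, 1]
BINARY_OP | → 4 | 1 = 5. Stack: [6, 5]
BINARY_OP // → 6 // 5 = 1. Stack: [1]
STORE_FAST s → s=1. Stack: []
LOAD_FAST_LOAD_FAST s,t → push 1,4. Stack: [1, 4]
BINARY_OP + → 1 + 4 = 5. Stack: [5]
LOAD_CONST → push 5. Stack: [5, 5]
BINARY_OP % → 5 % 5 = 0. Stack: [0]
STORE_FAST q → q=0. Stack: []
LOAD_CONST → push 9. Stack: [9]
LOAD_FAST t → push 4. Stack: [9, 4]
BINARY_OP + → 9 + 4 = 13. Stack: [13]
STORE_FAST v → v=13. Stack: []
LOAD_FAST_LOAD_FAST c,b → push 9,1. Stack: [9, 1]
BINARY_OP + → 9 + 1 = 10. Stack: [10]
STORE_FAST w → w=10. Stack: []
LOAD_FAST w → push 10. Stack: [10]
RETURN_VALUE → return 10.

10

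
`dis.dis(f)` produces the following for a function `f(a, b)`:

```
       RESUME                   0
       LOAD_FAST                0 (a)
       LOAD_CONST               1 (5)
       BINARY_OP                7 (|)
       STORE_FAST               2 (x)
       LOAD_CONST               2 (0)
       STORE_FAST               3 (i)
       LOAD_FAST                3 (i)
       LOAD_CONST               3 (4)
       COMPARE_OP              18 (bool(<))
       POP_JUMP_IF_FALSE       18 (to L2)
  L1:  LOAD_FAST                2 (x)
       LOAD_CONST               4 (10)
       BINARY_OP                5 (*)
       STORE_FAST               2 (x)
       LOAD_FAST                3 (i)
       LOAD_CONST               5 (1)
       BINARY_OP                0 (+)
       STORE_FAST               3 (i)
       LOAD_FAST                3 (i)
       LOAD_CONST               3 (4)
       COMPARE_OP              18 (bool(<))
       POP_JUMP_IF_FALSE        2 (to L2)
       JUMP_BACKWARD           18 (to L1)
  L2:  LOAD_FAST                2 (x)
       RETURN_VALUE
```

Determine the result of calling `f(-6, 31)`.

LOAD_FAST a → push -6. Stack: [-6]
LOAD_CONST → push 5. Stack: [-6, 5]
BINARY_OP | → -6 | 5 = -1. Stack: [-1]
STORE_FAST x → x=-1. Stack: []
LOAD_CONST → push 0. Stack: [0]
STORE_FAST i → i=0. Stack: []
LOAD_FAST i → push 0. Stack: [0]
LOAD_CONST → push 4. Stack: [0, 4]
COMPARE_OP bool(<) → 0 vs 4 = True. Stack: [True]
POP_JUMP_IF_FALSE → pop True; no jump. Stack: []
LOAD_FAST x → push -1. Stack: [-1]
LOAD_CONST → push 10. Stack: [-1, 10]
BINARY_OP * → -1 * 10 = -10. Stack: [-10]
STORE_FAST x → x=-10. Stack: []
LOAD_FAST i → push 0. Stack: [0]
LOAD_CONST → push 1. Stack: [0, 1]
BINARY_OP + → 0 + 1 = 1. Stack: [1]
STORE_FAST i → i=1. Stack: []
LOAD_FAST i → push 1. Stack: [1]
LOAD_CONST → push 4. Stack: [1, 4]
COMPARE_OP bool(<) → 1 vs 4 = True. Stack: [True]
POP_JUMP_IF_FALSE → pop True; no jump. Stack: []
LOAD_FAST x → push -10. Stack: [-10]
LOAD_CONST → push 10. Stack: [-10, 10]
BINARY_OP * → -10 * 10 = -100. Stack: [-100]
STORE_FAST x → x=-100. Stack: []
LOAD_FAST i → push 1. Stack: [1]
LOAD_CONST → push 1. Stack: [1, 1]
BINARY_OP + → 1 + 1 = 2. Stack: [2]
STORE_FAST i → i=2. Stack: []
LOAD_FAST i → push 2. Stack: [2]
LOAD_CONST → push 4. Stack: [2, 4]
COMPARE_OP bool(<) → 2 vs 4 = True. Stack: [True]
POP_JUMP_IF_FALSE → pop True; no jump. Stack: []
LOAD_FAST x → push -100. Stack: [-100]
LOAD_CONST → push 10. Stack: [-100, 10]
BINARY_OP * → -100 * 10 = -1000. Stack: [-1000]
STORE_FAST x → x=-1000. Stack: []
LOAD_FAST i → push 2. Stack: [2]
LOAD_CONST → push 1. Stack: [2, 1]
BINARY_OP + → 2 + 1 = 3. Stack: [3]
STORE_FAST i → i=3. Stack: []
LOAD_FAST i → push 3. Stack: [3]
LOAD_CONST → push 4. Stack: [3, 4]
COMPARE_OP bool(<) → 3 vs 4 = True. Stack: [True]
POP_JUMP_IF_FALSE → pop True; no jump. Stack: []
LOAD_FAST x → push -1000. Stack: [-1000]
LOAD_CONST → push 10. Stack: [-1000, 10]
BINARY_OP * → -1000 * 10 = -10000. Stack: [-10000]
STORE_FAST x → x=-10000. Stack: []
LOAD_FAST i → push 3. Stack: [3]
LOAD_CONST → push 1. Stack: [3, 1]
BINARY_OP + → 3 + 1 = 4. Stack: [4]
STORE_FAST i → i=4. Stack: []
LOAD_FAST i → push 4. Stack: [4]
LOAD_CONST → push 4. Stack: [4, 4]
COMPARE_OP bool(<) → 4 vs 4 = False. Stack: [False]
POP_JUMP_IF_FALSE → pop False; jump. Stack: []
LOAD_FAST x → push -10000. Stack: [-10000]
RETURN_VALUE → return -10000.

-10000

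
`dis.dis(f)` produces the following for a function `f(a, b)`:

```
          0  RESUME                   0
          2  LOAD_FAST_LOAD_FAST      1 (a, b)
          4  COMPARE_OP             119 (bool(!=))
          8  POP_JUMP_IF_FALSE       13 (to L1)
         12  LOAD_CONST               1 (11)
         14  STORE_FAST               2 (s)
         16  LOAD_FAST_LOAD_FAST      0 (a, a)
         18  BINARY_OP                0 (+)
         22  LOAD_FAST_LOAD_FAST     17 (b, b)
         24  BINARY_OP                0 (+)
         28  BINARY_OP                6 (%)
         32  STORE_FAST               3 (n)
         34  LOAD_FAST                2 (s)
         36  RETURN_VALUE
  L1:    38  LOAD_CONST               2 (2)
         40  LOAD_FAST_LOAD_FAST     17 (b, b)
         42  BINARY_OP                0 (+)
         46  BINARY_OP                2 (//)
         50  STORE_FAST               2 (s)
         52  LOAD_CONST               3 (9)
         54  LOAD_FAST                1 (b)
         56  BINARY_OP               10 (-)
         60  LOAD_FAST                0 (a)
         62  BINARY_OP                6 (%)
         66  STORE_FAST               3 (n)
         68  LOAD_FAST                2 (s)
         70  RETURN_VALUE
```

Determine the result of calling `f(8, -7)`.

LOAD_FAST_LOAD_FAST a,b → push 8,-7. Stack: [8, -7]
COMPARE_OP bool(!=) → 8 vs -7 = True. Stack: [True]
POP_JUMP_IF_FALSE → pop True; no jump. Stack: []
LOAD_CONST → push 11. Stack: [11]
STORE_FAST s → s=11. Stack: []
LOAD_FAST_LOAD_FAST a,a → push 8,8. Stack: [8, 8]
BINARY_OP + → 8 + 8 = 16. Stack: [16]
LOAD_FAST_LOAD_FAST b,b → push -7,-7. Stack: [16, -7, -7]
BINARY_OP + → -7 + -7 = -14. Stack: [16, -14]
BINARY_OP % → 16 % -14 = -12. Stack: [-12]
STORE_FAST n → n=-12. Stack: []
LOAD_FAST s → push 11. Stack: [11]
RETURN_VALUE → return 11.

11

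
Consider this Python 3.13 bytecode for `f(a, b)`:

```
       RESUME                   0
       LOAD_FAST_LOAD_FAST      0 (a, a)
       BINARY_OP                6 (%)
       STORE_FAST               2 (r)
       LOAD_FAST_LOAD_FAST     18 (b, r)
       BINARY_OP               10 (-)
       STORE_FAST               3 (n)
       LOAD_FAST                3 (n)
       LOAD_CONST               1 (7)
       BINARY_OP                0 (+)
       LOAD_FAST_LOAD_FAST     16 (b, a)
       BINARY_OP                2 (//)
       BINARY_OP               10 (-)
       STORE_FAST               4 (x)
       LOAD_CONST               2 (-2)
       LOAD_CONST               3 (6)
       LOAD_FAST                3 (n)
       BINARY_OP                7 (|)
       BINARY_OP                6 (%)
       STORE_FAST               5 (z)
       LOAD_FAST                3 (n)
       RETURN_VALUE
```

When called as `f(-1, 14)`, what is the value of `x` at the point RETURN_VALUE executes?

LOAD_FAST_LOAD_FAST a,a → push -1,-1. Stack: [-1, -1]
BINARY_OP % → -1 % -1 = 0. Stack: [0]
STORE_FAST r → r=0. Stack: []
LOAD_FAST_LOAD_FAST b,r → push 14,0. Stack: [14, 0]
BINARY_OP - → 14 - 0 = 14. Stack: [14]
STORE_FAST n → n=14. Stack: []
LOAD_FAST n → push 14. Stack: [14]
LOAD_CONST → push 7. Stack: [14, 7]
BINARY_OP + → 14 + 7 = 21. Stack: [21]
LOAD_FAST_LOAD_FAST b,a → push 14,-1. Stack: [21, 14, -1]
BINARY_OP // → 14 // -1 = -14. Stack: [21, -14]
BINARY_OP - → 21 - -14 = 35. Stack: [35]
STORE_FAST x → x=35. Stack: []
LOAD_CONST → push -2. Stack: [-2]
LOAD_CONST → push 6. Stack: [-2, 6]
LOAD_FAST n → push 14. Stack: [-2, 6, 14]
BINARY_OP | → 6 | 14 = 14. Stack: [-2, 14]
BINARY_OP % → -2 % 14 = 12. Stack: [12]
STORE_FAST z → z=12. Stack: []
LOAD_FAST n → push 14. Stack: [14]
RETURN_VALUE → return 14.

35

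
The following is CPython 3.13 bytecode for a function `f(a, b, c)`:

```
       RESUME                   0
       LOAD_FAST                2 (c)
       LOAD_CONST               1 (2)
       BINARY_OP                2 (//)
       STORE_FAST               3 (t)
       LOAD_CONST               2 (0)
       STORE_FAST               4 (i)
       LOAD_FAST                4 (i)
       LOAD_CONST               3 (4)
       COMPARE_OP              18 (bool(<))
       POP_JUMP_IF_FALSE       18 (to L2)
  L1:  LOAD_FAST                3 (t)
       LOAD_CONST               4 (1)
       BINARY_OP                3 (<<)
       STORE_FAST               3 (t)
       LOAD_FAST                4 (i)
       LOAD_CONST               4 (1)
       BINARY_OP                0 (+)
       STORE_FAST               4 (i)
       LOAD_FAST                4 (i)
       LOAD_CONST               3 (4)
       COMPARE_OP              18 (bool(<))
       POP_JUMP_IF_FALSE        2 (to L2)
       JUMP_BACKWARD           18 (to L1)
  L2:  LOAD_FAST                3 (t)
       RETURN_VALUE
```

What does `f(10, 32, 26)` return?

LOAD_FAST c → push 26. Stack: [26]
LOAD_CONST → push 2. Stack: [26, 2]
BINARY_OP // → 26 // 2 = 13. Stack: [13]
STORE_FAST t → t=13. Stack: []
LOAD_CONST → push 0. Stack: [0]
STORE_FAST i → i=0. Stack: []
LOAD_FAST i → push 0. Stack: [0]
LOAD_CONST → push 4. Stack: [0, 4]
COMPARE_OP bool(<) → 0 vs 4 = True. Stack: [True]
POP_JUMP_IF_FALSE → pop True; no jump. Stack: []
LOAD_FAST t → push 13. Stack: [13]
LOAD_CONST → push 1. Stack: [13, 1]
BINARY_OP << → 13 << 1 = 26. Stack: [26]
STORE_FAST t → t=26. Stack: []
LOAD_FAST i → push 0. Stack: [0]
LOAD_CONST → push 1. Stack: [0, 1]
BINARY_OP + → 0 + 1 = 1. Stack: [1]
STORE_FAST i → i=1. Stack: []
LOAD_FAST i → push 1. Stack: [1]
LOAD_CONST → push 4. Stack: [1, 4]
COMPARE_OP bool(<) → 1 vs 4 = True. Stack: [True]
POP_JUMP_IF_FALSE → pop True; no jump. Stack: []
LOAD_FAST t → push 26. Stack: [26]
LOAD_CONST → push 1. Stack: [26, 1]
BINARY_OP << → 26 << 1 = 52. Stack: [52]
STORE_FAST t → t=52. Stack: []
LOAD_FAST i → push 1. Stack: [1]
LOAD_CONST → push 1. Stack: [1, 1]
BINARY_OP + → 1 + 1 = 2. Stack: [2]
STORE_FAST i → i=2. Stack: []
LOAD_FAST i → push 2. Stack: [2]
LOAD_CONST → push 4. Stack: [2, 4]
COMPARE_OP bool(<) → 2 vs 4 = True. Stack: [True]
POP_JUMP_IF_FALSE → pop True; no jump. Stack: []
LOAD_FAST t → push 52. Stack: [52]
LOAD_CONST → push 1. Stack: [52, 1]
BINARY_OP << → 52 << 1 = 104. Stack: [104]
STORE_FAST t → t=104. Stack: []
LOAD_FAST i → push 2. Stack: [2]
LOAD_CONST → push 1. Stack: [2, 1]
BINARY_OP + → 2 + 1 = 3. Stack: [3]
STORE_FAST i → i=3. Stack: []
LOAD_FAST i → push 3. Stack: [3]
LOAD_CONST → push 4. Stack: [3, 4]
COMPARE_OP bool(<) → 3 vs 4 = True. Stack: [True]
POP_JUMP_IF_FALSE → pop True; no jump. Stack: []
LOAD_FAST t → push 104. Stack: [104]
LOAD_CONST → push 1. Stack: [104, 1]
BINARY_OP << → 104 << 1 = 208. Stack: [208]
STORE_FAST t → t=208. Stack: []
LOAD_FAST i → push 3. Stack: [3]
LOAD_CONST → push 1. Stack: [3, 1]
BINARY_OP + → 3 + 1 = 4. Stack: [4]
STORE_FAST i → i=4. Stack: []
LOAD_FAST i → push 4. Stack: [4]
LOAD_CONST → push 4. Stack: [4, 4]
COMPARE_OP bool(<) → 4 vs 4 = False. Stack: [False]
POP_JUMP_IF_FALSE → pop False; jump. Stack: []
LOAD_FAST t → push 208. Stack: [208]
RETURN_VALUE → return 208.

208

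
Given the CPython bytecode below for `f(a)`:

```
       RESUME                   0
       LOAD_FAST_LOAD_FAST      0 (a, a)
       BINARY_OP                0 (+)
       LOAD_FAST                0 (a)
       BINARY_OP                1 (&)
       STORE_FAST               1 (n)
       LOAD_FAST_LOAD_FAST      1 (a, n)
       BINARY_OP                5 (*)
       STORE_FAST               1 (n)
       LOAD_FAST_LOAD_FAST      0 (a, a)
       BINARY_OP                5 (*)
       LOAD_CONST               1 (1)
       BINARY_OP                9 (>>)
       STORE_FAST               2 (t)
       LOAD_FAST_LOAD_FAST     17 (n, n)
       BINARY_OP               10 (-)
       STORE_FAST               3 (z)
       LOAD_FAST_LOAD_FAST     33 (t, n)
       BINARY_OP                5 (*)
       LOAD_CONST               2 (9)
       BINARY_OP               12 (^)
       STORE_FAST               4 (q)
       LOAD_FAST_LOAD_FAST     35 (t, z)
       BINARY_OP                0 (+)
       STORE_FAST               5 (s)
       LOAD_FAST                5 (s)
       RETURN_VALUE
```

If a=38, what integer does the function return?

722

LOAD_FAST_LOAD_FAST a,a → push 38,38. Stack: [38, 38]
BINARY_OP + → 38 + 38 = 76. Stack: [76]
LOAD_FAST a → push 38. Stack: [76, 38]
BINARY_OP & → 76 & 38 = 4. Stack: [4]
STORE_FAST n → n=4. Stack: []
LOAD_FAST_LOAD_FAST a,n → push 38,4. Stack: [38, 4]
BINARY_OP * → 38 * 4 = 152. Stack: [152]
STORE_FAST n → n=152. Stack: []
LOAD_FAST_LOAD_FAST a,a → push 38,38. Stack: [38, 38]
BINARY_OP * → 38 * 38 = 1444. Stack: [1444]
LOAD_CONST → push 1. Stack: [1444, 1]
BINARY_OP >> → 1444 >> 1 = 722. Stack: [722]
STORE_FAST t → t=722. Stack: []
LOAD_FAST_LOAD_FAST n,n → push 152,152. Stack: [152, 152]
BINARY_OP - → 152 - 152 = 0. Stack: [0]
STORE_FAST z → z=0. Stack: []
LOAD_FAST_LOAD_FAST t,n → push 722,152. Stack: [722, 152]
BINARY_OP * → 722 * 152 = 109744. Stack: [109744]
LOAD_CONST → push 9. Stack: [109744, 9]
BINARY_OP ^ → 109744 ^ 9 = 109753. Stack: [109753]
STORE_FAST q → q=109753. Stack: []
LOAD_FAST_LOAD_FAST t,z → push 722,0. Stack: [722, 0]
BINARY_OP + → 722 + 0 = 722. Stack: [722]
STORE_FAST s → s=722. Stack: []
LOAD_FAST s → push 722. Stack: [722]
RETURN_VALUE → return 722.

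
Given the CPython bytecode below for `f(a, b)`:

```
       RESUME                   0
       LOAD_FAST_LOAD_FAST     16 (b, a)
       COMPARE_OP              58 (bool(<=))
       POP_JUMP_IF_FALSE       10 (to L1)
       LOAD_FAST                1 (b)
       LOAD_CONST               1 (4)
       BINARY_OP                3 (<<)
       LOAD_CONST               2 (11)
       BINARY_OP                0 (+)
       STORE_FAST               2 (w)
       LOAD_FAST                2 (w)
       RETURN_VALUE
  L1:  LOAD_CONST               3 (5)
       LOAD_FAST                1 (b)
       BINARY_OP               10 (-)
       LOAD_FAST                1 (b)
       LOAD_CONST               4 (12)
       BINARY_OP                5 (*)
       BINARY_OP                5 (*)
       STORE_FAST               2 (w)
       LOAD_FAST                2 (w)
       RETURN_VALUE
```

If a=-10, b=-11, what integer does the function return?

LOAD_FAST_LOAD_FAST b,a → push -11,-10. Stack: [-11, -10]
COMPARE_OP bool(<=) → -11 vs -10 = True. Stack: [True]
POP_JUMP_IF_FALSE → pop True; no jump. Stack: []
LOAD_FAST b → push -11. Stack: [-11]
LOAD_CONST → push 4. Stack: [-11, 4]
BINARY_OP << → -11 << 4 = -176. Stack: [-176]
LOAD_CONST → push 11. Stack: [-176, 11]
BINARY_OP + → -176 + 11 = -165. Stack: [-165]
STORE_FAST w → w=-165. Stack: []
LOAD_FAST w → push -165. Stack: [-165]
RETURN_VALUE → return -165.

-165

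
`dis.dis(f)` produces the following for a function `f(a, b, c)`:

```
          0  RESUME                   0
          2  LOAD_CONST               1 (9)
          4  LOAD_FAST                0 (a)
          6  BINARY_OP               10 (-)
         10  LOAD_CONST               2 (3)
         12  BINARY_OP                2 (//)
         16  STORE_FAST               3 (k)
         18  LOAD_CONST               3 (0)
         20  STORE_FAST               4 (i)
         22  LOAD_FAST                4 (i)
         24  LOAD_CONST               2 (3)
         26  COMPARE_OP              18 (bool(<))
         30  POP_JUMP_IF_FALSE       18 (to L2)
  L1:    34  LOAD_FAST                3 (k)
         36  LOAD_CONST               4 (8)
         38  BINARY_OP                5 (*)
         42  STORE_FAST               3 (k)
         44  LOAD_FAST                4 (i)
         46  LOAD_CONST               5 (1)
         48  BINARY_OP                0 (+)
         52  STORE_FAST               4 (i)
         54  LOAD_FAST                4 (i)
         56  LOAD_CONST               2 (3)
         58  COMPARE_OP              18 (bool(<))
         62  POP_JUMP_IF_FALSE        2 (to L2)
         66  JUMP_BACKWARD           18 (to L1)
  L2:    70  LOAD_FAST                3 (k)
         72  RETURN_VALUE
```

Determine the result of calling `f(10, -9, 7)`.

LOAD_CONST → push 9. Stack: [9]
LOAD_FAST a → push 10. Stack: [9, 10]
BINARY_OP - → 9 - 10 = -1. Stack: [-1]
LOAD_CONST → push 3. Stack: [-1, 3]
BINARY_OP // → -1 // 3 = -1. Stack: [-1]
STORE_FAST k → k=-1. Stack: []
LOAD_CONST → push 0. Stack: [0]
STORE_FAST i → i=0. Stack: []
LOAD_FAST i → push 0. Stack: [0]
LOAD_CONST → push 3. Stack: [0, 3]
COMPARE_OP bool(<) → 0 vs 3 = True. Stack: [True]
POP_JUMP_IF_FALSE → pop True; no jump. Stack: []
LOAD_FAST k → push -1. Stack: [-1]
LOAD_CONST → push 8. Stack: [-1, 8]
BINARY_OP * → -1 * 8 = -8. Stack: [-8]
STORE_FAST k → k=-8. Stack: []
LOAD_FAST i → push 0. Stack: [0]
LOAD_CONST → push 1. Stack: [0, 1]
BINARY_OP + → 0 + 1 = 1. Stack: [1]
STORE_FAST i → i=1. Stack: []
LOAD_FAST i → push 1. Stack: [1]
LOAD_CONST → push 3. Stack: [1, 3]
COMPARE_OP bool(<) → 1 vs 3 = True. Stack: [True]
POP_JUMP_IF_FALSE → pop True; no jump. Stack: []
LOAD_FAST k → push -8. Stack: [-8]
LOAD_CONST → push 8. Stack: [-8, 8]
BINARY_OP * → -8 * 8 = -64. Stack: [-64]
STORE_FAST k → k=-64. Stack: []
LOAD_FAST i → push 1. Stack: [1]
LOAD_CONST → push 1. Stack: [1, 1]
BINARY_OP + → 1 + 1 = 2. Stack: [2]
STORE_FAST i → i=2. Stack: []
LOAD_FAST i → push 2. Stack: [2]
LOAD_CONST → push 3. Stack: [2, 3]
COMPARE_OP bool(<) → 2 vs 3 = True. Stack: [True]
POP_JUMP_IF_FALSE → pop True; no jump. Stack: []
LOAD_FAST k → push -64. Stack: [-64]
LOAD_CONST → push 8. Stack: [-64, 8]
BINARY_OP * → -64 * 8 = -512. Stack: [-512]
STORE_FAST k → k=-512. Stack: []
LOAD_FAST i → push 2. Stack: [2]
LOAD_CONST → push 1. Stack: [2, 1]
BINARY_OP + → 2 + 1 = 3. Stack: [3]
STORE_FAST i → i=3. Stack: []
LOAD_FAST i → push 3. Stack: [3]
LOAD_CONST → push 3. Stack: [3, 3]
COMPARE_OP bool(<) → 3 vs 3 = False. Stack: [False]
POP_JUMP_IF_FALSE → pop False; jump. Stack: []
LOAD_FAST k → push -512. Stack: [-512]
RETURN_VALUE → return -512.

-512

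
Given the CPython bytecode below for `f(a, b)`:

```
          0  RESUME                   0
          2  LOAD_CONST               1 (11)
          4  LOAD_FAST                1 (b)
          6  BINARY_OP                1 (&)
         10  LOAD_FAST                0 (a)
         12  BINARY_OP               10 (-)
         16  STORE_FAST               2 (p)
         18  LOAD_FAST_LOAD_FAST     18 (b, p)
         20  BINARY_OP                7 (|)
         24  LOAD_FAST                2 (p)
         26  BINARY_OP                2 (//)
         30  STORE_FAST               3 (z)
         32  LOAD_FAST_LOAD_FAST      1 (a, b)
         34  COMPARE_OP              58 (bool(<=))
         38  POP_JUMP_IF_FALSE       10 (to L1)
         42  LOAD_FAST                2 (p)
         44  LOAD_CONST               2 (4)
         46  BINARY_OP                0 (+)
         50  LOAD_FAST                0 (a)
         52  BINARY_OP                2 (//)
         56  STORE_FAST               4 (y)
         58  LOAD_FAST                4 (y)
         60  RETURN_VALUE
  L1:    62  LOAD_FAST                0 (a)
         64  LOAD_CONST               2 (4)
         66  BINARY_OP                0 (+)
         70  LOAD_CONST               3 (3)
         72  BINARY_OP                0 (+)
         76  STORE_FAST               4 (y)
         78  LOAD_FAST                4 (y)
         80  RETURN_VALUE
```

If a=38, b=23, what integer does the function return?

LOAD_CONST → push 11. Stack: [11]
LOAD_FAST b → push 23. Stack: [11, 23]
BINARY_OP & → 11 & 23 = 3. Stack: [3]
LOAD_FAST a → push 38. Stack: [3, 38]
BINARY_OP - → 3 - 38 = -35. Stack: [-35]
STORE_FAST p → p=-35. Stack: []
LOAD_FAST_LOAD_FAST b,p → push 23,-35. Stack: [23, -35]
BINARY_OP | → 23 | -35 = -33. Stack: [-33]
LOAD_FAST p → push -35. Stack: [-33, -35]
BINARY_OP // → -33 // -35 = 0. Stack: [0]
STORE_FAST z → z=0. Stack: []
LOAD_FAST_LOAD_FAST a,b → push 38,23. Stack: [38, 23]
COMPARE_OP bool(<=) → 38 vs 23 = False. Stack: [False]
POP_JUMP_IF_FALSE → pop False; jump. Stack: []
LOAD_FAST a → push 38. Stack: [38]
LOAD_CONST → push 4. Stack: [38, 4]
BINARY_OP + → 38 + 4 = 42. Stack: [42]
LOAD_CONST → push 3. Stack: [42, 3]
BINARY_OP + → 42 + 3 = 45. Stack: [45]
STORE_FAST y → y=45. Stack: []
LOAD_FAST y → push 45. Stack: [45]
RETURN_VALUE → return 45.

45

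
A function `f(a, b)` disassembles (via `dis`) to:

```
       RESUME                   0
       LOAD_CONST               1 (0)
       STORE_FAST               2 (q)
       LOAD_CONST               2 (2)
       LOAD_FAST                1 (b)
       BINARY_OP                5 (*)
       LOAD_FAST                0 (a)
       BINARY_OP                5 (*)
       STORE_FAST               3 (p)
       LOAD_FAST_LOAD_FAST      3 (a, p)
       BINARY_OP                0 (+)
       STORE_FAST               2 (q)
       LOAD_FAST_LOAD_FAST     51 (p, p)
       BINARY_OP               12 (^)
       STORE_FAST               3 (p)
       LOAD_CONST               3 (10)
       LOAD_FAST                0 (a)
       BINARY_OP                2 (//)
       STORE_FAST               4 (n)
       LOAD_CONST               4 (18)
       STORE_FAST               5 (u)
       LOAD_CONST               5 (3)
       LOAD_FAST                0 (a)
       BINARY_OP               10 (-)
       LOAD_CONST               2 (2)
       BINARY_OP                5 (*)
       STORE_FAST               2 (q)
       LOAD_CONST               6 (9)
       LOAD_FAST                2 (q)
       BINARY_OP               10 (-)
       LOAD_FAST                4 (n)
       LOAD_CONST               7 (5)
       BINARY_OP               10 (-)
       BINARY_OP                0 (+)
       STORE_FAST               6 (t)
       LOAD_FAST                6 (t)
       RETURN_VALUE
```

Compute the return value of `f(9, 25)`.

LOAD_CONST → push 0. Stack: [0]
STORE_FAST q → q=0. Stack: []
LOAD_CONST → push 2. Stack: [2]
LOAD_FAST b → push 25. Stack: [2, 25]
BINARY_OP * → 2 * 25 = 50. Stack: [50]
LOAD_FAST a → push 9. Stack: [50, 9]
BINARY_OP * → 50 * 9 = 450. Stack: [450]
STORE_FAST p → p=450. Stack: []
LOAD_FAST_LOAD_FAST a,p → push 9,450. Stack: [9, 450]
BINARY_OP + → 9 + 450 = 459. Stack: [459]
STORE_FAST q → q=459. Stack: []
LOAD_FAST_LOAD_FAST p,p → push 450,450. Stack: [450, 450]
BINARY_OP ^ → 450 ^ 450 = 0. Stack: [0]
STORE_FAST p → p=0. Stack: []
LOAD_CONST → push 10. Stack: [10]
LOAD_FAST a → push 9. Stack: [10, 9]
BINARY_OP // → 10 // 9 = 1. Stack: [1]
STORE_FAST n → n=1. Stack: []
LOAD_CONST → push 18. Stack: [18]
STORE_FAST u → u=18. Stack: []
LOAD_CONST → push 3. Stack: [3]
LOAD_FAST a → push 9. Stack: [3, 9]
BINARY_OP - → 3 - 9 = -6. Stack: [-6]
LOAD_CONST → push 2. Stack: [-6, 2]
BINARY_OP * → -6 * 2 = -12. Stack: [-12]
STORE_FAST q → q=-12. Stack: []
LOAD_CONST → push 9. Stack: [9]
LOAD_FAST q → push -12. Stack: [9, -12]
BINARY_OP - → 9 - -12 = 21. Stack: [21]
LOAD_FAST n → push 1. Stack: [21, 1]
LOAD_CONST → push 5. Stack: [21, 1, 5]
BINARY_OP - → 1 - 5 = -4. Stack: [21, -4]
BINARY_OP + → 21 + -4 = 17. Stack: [17]
STORE_FAST t → t=17. Stack: []
LOAD_FAST t → push 17. Stack: [17]
RETURN_VALUE → return 17.

17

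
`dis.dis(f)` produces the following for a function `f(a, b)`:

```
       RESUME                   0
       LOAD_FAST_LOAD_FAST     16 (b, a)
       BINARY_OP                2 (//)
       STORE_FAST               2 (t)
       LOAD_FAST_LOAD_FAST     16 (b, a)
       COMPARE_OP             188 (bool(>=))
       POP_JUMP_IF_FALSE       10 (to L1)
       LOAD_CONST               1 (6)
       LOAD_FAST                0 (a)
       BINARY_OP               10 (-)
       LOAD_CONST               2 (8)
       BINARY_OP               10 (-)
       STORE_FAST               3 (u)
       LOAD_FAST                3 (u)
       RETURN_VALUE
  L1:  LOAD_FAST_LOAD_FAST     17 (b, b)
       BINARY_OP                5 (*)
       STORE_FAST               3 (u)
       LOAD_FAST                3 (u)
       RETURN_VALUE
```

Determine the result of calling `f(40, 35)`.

1225

LOAD_FAST_LOAD_FAST b,a → push 35,40. Stack: [35, 40]
BINARY_OP // → 35 // 40 = 0. Stack: [0]
STORE_FAST t → t=0. Stack: []
LOAD_FAST_LOAD_FAST b,a → push 35,40. Stack: [35, 40]
COMPARE_OP bool(>=) → 35 vs 40 = False. Stack: [False]
POP_JUMP_IF_FALSE → pop False; jump. Stack: []
LOAD_FAST_LOAD_FAST b,b → push 35,35. Stack: [35, 35]
BINARY_OP * → 35 * 35 = 1225. Stack: [1225]
STORE_FAST u → u=1225. Stack: []
LOAD_FAST u → push 1225. Stack: [1225]
RETURN_VALUE → return 1225.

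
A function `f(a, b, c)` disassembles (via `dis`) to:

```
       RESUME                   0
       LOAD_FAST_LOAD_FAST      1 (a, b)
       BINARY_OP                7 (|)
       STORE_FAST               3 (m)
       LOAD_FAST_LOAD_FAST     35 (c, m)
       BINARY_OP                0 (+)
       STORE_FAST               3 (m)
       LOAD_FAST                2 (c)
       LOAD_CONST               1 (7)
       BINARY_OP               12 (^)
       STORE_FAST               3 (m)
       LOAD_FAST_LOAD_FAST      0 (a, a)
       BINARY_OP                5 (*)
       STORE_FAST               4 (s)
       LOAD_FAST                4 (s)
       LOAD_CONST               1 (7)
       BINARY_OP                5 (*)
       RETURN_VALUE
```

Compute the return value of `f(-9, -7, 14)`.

567

LOAD_FAST_LOAD_FAST a,b → push -9,-7. Stack: [-9, -7]
BINARY_OP | → -9 | -7 = -1. Stack: [-1]
STORE_FAST m → m=-1. Stack: []
LOAD_FAST_LOAD_FAST c,m → push 14,-1. Stack: [14, -1]
BINARY_OP + → 14 + -1 = 13. Stack: [13]
STORE_FAST m → m=13. Stack: []
LOAD_FAST c → push 14. Stack: [14]
LOAD_CONST → push 7. Stack: [14, 7]
BINARY_OP ^ → 14 ^ 7 = 9. Stack: [9]
STORE_FAST m → m=9. Stack: []
LOAD_FAST_LOAD_FAST a,a → push -9,-9. Stack: [-9, -9]
BINARY_OP * → -9 * -9 = 81. Stack: [81]
STORE_FAST s → s=81. Stack: []
LOAD_FAST s → push 81. Stack: [81]
LOAD_CONST → push 7. Stack: [81, 7]
BINARY_OP * → 81 * 7 = 567. Stack: [567]
RETURN_VALUE → return 567.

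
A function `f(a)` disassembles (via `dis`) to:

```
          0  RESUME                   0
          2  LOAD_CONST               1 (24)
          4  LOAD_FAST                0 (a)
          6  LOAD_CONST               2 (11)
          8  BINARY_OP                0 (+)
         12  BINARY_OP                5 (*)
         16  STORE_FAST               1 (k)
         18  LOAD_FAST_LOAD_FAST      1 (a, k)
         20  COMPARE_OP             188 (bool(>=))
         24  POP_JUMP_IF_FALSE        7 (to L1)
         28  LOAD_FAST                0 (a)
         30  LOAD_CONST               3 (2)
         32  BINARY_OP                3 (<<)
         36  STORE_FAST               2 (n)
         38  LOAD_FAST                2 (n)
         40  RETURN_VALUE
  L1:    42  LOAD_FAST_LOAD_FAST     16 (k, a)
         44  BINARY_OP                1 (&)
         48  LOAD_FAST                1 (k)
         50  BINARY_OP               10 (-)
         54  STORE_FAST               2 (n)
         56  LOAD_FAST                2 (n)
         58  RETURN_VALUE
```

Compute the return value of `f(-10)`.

-8

LOAD_CONST → push 24. Stack: [24]
LOAD_FAST a → push -10. Stack: [24, -10]
LOAD_CONST → push 11. Stack: [24, -10, 11]
BINARY_OP + → -10 + 11 = 1. Stack: [24, 1]
BINARY_OP * → 24 * 1 = 24. Stack: [24]
STORE_FAST k → k=24. Stack: []
LOAD_FAST_LOAD_FAST a,k → push -10,24. Stack: [-10, 24]
COMPARE_OP bool(>=) → -10 vs 24 = False. Stack: [False]
POP_JUMP_IF_FALSE → pop False; jump. Stack: []
LOAD_FAST_LOAD_FAST k,a → push 24,-10. Stack: [24, -10]
BINARY_OP & → 24 & -10 = 16. Stack: [16]
LOAD_FAST k → push 24. Stack: [16, 24]
BINARY_OP - → 16 - 24 = -8. Stack: [-8]
STORE_FAST n → n=-8. Stack: []
LOAD_FAST n → push -8. Stack: [-8]
RETURN_VALUE → return -8.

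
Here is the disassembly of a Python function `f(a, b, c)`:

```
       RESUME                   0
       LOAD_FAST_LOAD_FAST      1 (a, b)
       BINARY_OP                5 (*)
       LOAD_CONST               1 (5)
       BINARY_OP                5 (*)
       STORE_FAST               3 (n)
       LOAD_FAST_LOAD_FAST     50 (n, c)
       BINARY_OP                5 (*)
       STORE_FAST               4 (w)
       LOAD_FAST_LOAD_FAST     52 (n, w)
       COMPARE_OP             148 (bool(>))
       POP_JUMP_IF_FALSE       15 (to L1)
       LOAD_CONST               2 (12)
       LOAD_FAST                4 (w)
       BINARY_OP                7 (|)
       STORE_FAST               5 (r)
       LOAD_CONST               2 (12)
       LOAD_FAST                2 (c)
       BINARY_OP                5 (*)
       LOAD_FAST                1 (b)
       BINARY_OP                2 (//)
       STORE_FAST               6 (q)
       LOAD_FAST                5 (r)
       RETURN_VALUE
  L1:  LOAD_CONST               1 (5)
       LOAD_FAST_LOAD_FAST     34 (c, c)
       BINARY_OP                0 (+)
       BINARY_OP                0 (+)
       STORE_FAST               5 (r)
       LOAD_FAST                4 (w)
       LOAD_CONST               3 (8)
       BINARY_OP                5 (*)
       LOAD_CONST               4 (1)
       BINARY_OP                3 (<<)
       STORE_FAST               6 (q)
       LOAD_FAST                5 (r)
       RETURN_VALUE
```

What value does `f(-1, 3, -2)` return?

1

LOAD_FAST_LOAD_FAST a,b → push -1,3. Stack: [-1, 3]
BINARY_OP * → -1 * 3 = -3. Stack: [-3]
LOAD_CONST → push 5. Stack: [-3, 5]
BINARY_OP * → -3 * 5 = -15. Stack: [-15]
STORE_FAST n → n=-15. Stack: []
LOAD_FAST_LOAD_FAST n,c → push -15,-2. Stack: [-15, -2]
BINARY_OP * → -15 * -2 = 30. Stack: [30]
STORE_FAST w → w=30. Stack: []
LOAD_FAST_LOAD_FAST n,w → push -15,30. Stack: [-15, 30]
COMPARE_OP bool(>) → -15 vs 30 = False. Stack: [False]
POP_JUMP_IF_FALSE → pop False; jump. Stack: []
LOAD_CONST → push 5. Stack: [5]
LOAD_FAST_LOAD_FAST c,c → push -2,-2. Stack: [5, -2, -2]
BINARY_OP + → -2 + -2 = -4. Stack: [5, -4]
BINARY_OP + → 5 + -4 = 1. Stack: [1]
STORE_FAST r → r=1. Stack: []
LOAD_FAST w → push 30. Stack: [30]
LOAD_CONST → push 8. Stack: [30, 8]
BINARY_OP * → 30 * 8 = 240. Stack: [240]
LOAD_CONST → push 1. Stack: [240, 1]
BINARY_OP << → 240 << 1 = 480. Stack: [480]
STORE_FAST q → q=480. Stack: []
LOAD_FAST r → push 1. Stack: [1]
RETURN_VALUE → return 1.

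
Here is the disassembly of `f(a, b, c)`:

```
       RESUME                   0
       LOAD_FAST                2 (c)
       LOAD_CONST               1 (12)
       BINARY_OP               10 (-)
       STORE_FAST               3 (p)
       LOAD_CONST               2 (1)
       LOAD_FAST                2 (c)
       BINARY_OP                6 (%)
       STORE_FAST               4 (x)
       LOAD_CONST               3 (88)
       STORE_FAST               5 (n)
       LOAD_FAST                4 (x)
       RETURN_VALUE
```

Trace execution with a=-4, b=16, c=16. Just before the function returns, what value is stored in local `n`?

88

LOAD_FAST c → push 16. Stack: [16]
LOAD_CONST → push 12. Stack: [16, 12]
BINARY_OP - → 16 - 12 = 4. Stack: [4]
STORE_FAST p → p=4. Stack: []
LOAD_CONST → push 1. Stack: [1]
LOAD_FAST c → push 16. Stack: [1, 16]
BINARY_OP % → 1 % 16 = 1. Stack: [1]
STORE_FAST x → x=1. Stack: []
LOAD_CONST → push 88. Stack: [88]
STORE_FAST n → n=88. Stack: []
LOAD_FAST x → push 1. Stack: [1]
RETURN_VALUE → return 1.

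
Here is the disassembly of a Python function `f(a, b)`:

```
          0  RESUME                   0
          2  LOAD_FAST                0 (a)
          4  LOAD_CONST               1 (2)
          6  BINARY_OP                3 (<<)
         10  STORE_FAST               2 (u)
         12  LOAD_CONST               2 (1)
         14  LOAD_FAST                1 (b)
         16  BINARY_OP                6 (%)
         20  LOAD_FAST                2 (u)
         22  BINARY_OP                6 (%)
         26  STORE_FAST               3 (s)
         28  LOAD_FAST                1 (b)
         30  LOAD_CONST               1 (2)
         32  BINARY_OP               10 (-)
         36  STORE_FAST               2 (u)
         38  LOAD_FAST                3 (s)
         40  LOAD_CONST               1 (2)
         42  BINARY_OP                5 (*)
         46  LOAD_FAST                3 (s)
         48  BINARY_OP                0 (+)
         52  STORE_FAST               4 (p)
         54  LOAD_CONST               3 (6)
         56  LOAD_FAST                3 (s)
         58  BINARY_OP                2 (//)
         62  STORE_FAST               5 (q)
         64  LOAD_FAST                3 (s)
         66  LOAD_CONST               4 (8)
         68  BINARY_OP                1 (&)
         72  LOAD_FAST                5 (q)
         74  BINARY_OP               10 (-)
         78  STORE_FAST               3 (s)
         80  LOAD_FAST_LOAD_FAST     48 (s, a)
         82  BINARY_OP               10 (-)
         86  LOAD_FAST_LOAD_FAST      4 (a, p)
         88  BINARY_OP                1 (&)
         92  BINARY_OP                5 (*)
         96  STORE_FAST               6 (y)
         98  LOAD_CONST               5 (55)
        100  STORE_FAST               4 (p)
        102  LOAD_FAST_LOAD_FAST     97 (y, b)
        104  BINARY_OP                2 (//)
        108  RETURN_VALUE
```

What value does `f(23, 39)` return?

LOAD_FAST a → push 23. Stack: [23]
LOAD_CONST → push 2. Stack: [23, 2]
BINARY_OP << → 23 << 2 = 92. Stack: [92]
STORE_FAST u → u=92. Stack: []
LOAD_CONST → push 1. Stack: [1]
LOAD_FAST b → push 39. Stack: [1, 39]
BINARY_OP % → 1 % 39 = 1. Stack: [1]
LOAD_FAST u → push 92. Stack: [1, 92]
BINARY_OP % → 1 % 92 = 1. Stack: [1]
STORE_FAST s → s=1. Stack: []
LOAD_FAST b → push 39. Stack: [39]
LOAD_CONST → push 2. Stack: [39, 2]
BINARY_OP - → 39 - 2 = 37. Stack: [37]
STORE_FAST u → u=37. Stack: []
LOAD_FAST s → push 1. Stack: [1]
LOAD_CONST → push 2. Stack: [1, 2]
BINARY_OP * → 1 * 2 = 2. Stack: [2]
LOAD_FAST s → push 1. Stack: [2, 1]
BINARY_OP + → 2 + 1 = 3. Stack: [3]
STORE_FAST p → p=3. Stack: []
LOAD_CONST → push 6. Stack: [6]
LOAD_FAST s → push 1. Stack: [6, 1]
BINARY_OP // → 6 // 1 = 6. Stack: [6]
STORE_FAST q → q=6. Stack: []
LOAD_FAST s → push 1. Stack: [1]
LOAD_CONST → push 8. Stack: [1, 8]
BINARY_OP & → 1 & 8 = 0. Stack: [0]
LOAD_FAST q → push 6. Stack: [0, 6]
BINARY_OP - → 0 - 6 = -6. Stack: [-6]
STORE_FAST s → s=-6. Stack: []
LOAD_FAST_LOAD_FAST s,a → push -6,23. Stack: [-6, 23]
BINARY_OP - → -6 - 23 = -29. Stack: [-29]
LOAD_FAST_LOAD_FAST a,p → push 23,3. Stack: [-29, 23, 3]
BINARY_OP & → 23 & 3 = 3. Stack: [-29, 3]
BINARY_OP * → -29 * 3 = -87. Stack: [-87]
STORE_FAST y → y=-87. Stack: []
LOAD_CONST → push 55. Stack: [55]
STORE_FAST p → p=55. Stack: []
LOAD_FAST_LOAD_FAST y,b → push -87,39. Stack: [-87, 39]
BINARY_OP // → -87 // 39 = -3. Stack: [-3]
RETURN_VALUE → return -3.

-3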